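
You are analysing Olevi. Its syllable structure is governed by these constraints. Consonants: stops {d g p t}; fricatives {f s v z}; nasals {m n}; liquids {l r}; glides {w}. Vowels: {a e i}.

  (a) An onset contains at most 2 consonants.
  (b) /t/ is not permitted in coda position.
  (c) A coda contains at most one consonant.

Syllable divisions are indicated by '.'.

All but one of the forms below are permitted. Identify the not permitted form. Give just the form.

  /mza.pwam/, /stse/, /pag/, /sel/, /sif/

/mza.pwam/ — σ1 onset /mz/ (2C), coda /∅/ ok; σ2 onset /pw/ (2C), coda /m/ ok → permitted
/stse/ — violates constraint (a): syllable 1 onset /sts/ has 3 consonants (> 2) → not permitted
/pag/ — σ1 onset /p/, coda /g/ ok → permitted
/sel/ — σ1 onset /s/, coda /l/ ok → permitted
/sif/ — σ1 onset /s/, coda /f/ ok → permitted

/stse/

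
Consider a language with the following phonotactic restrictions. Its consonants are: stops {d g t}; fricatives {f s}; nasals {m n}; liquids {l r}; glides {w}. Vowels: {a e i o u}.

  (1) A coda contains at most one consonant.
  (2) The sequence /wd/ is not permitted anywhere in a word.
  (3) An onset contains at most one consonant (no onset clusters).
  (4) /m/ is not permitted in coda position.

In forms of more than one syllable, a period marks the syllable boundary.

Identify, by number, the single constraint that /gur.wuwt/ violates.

/gur.wuwt/: syllable 2 coda /wt/ has 2 consonants (> 1).
This is a violation of constraint 1: "A coda contains at most one consonant."
The remaining constraints (2, 3, 4) are satisfied.

1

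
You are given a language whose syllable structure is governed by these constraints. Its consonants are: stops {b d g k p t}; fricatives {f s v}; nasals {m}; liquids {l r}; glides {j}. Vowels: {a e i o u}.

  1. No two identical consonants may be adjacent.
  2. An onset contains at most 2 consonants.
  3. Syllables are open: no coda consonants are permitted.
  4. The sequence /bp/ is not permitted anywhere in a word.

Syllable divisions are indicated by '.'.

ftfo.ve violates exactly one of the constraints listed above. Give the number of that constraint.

ftfo.ve: syllable 1 onset /ftf/ has 3 consonants (> 2).
This is a violation of constraint 2: "An onset contains at most 2 consonants."
The remaining constraints (1, 3, 4) are satisfied.

2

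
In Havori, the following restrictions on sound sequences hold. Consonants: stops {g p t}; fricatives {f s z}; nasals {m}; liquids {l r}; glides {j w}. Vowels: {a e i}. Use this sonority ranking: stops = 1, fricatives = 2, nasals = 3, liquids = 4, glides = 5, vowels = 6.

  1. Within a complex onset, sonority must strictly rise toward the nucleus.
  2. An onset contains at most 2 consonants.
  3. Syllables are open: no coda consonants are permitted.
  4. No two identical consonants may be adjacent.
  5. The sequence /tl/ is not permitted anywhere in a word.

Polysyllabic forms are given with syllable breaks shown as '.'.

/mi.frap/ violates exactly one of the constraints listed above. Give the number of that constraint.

/mi.frap/: syllable 2 coda /p/ has 1 consonant (> 0).
This is a violation of constraint 3: "Syllables are open: no coda consonants are permitted."
The remaining constraints (1, 2, 4, 5) are satisfied.

3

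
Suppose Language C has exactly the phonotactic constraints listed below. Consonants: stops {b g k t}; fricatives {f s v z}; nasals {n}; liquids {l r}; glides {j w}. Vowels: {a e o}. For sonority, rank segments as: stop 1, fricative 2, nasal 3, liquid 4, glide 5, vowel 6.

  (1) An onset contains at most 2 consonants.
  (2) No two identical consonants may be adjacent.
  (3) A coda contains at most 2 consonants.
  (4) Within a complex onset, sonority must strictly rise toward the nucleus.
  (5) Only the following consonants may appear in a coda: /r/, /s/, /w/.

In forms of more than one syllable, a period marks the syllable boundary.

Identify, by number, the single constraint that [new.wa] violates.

2

[new.wa]: adjacent identical consonants /ww/.
This is a violation of constraint 2: "No two identical consonants may be adjacent."
The remaining constraints (1, 3, 4, 5) are satisfied.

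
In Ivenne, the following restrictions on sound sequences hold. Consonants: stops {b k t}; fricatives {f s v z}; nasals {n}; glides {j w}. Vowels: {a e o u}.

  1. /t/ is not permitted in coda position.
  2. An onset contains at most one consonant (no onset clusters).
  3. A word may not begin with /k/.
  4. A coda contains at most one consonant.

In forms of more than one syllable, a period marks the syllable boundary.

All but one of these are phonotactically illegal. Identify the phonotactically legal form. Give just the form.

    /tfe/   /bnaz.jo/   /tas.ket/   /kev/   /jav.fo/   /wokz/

/jav.fo/

/tfe/ — violates constraint 2: syllable 1 onset /tf/ has 2 consonants (> 1) → phonotactically illegal
/bnaz.jo/ — violates constraint 2: syllable 1 onset /bn/ has 2 consonants (> 1) → phonotactically illegal
/tas.ket/ — violates constraint 1: syllable 2 coda contains /t/ → phonotactically illegal
/kev/ — violates constraint 3: word begins with /k/ → phonotactically illegal
/jav.fo/ — σ1 onset /j/, coda /v/ ok; σ2 onset /f/, coda /∅/ ok → phonotactically legal
/wokz/ — violates constraint 4: syllable 1 coda /kz/ has 2 consonants (> 1) → phonotactically illegal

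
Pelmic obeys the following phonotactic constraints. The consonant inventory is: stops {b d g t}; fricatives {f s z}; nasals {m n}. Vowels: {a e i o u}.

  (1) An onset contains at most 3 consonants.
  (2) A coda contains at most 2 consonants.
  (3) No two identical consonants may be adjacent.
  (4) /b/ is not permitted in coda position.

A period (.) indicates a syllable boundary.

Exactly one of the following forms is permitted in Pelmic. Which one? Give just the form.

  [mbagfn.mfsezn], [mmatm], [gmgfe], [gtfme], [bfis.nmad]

[mbagfn.mfsezn] — violates constraint 2: syllable 1 coda /gfn/ has 3 consonants (> 2) → not permitted
[mmatm] — violates constraint 3: adjacent identical consonants /mm/ → not permitted
[gmgfe] — violates constraint 1: syllable 1 onset /gmgf/ has 4 consonants (> 3) → not permitted
[gtfme] — violates constraint 1: syllable 1 onset /gtfm/ has 4 consonants (> 3) → not permitted
[bfis.nmad] — σ1 onset /bf/ (2C), coda /s/ ok; σ2 onset /nm/ (2C), coda /d/ ok → permitted

[bfis.nmad]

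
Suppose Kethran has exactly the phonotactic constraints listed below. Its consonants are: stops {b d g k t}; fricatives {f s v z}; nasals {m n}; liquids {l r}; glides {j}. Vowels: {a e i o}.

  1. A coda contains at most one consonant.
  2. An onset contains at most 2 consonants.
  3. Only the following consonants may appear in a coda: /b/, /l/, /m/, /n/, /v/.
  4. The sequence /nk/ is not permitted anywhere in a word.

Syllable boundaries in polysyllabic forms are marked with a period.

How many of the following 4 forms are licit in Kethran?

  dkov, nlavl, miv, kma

dkov — σ1 onset /dk/ (2C), coda /v/ ok → licit
nlavl — violates constraint 1: syllable 1 coda /vl/ has 2 consonants (> 1) → illicit
miv — σ1 onset /m/, coda /v/ ok → licit
kma — σ1 onset /km/ (2C), coda /∅/ ok → licit
Licit: dkov, miv, kma → 3.

3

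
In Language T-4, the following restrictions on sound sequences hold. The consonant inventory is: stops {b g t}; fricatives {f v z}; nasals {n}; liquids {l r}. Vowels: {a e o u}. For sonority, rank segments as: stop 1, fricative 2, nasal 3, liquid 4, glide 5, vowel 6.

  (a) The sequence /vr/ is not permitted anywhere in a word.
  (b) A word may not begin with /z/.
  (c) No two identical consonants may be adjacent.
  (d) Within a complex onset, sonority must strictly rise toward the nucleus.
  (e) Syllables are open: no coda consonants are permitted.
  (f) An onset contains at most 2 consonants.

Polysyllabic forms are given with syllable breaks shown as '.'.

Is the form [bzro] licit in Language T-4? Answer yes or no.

no

[bzro] — violates constraint (f): syllable 1 onset /bzr/ has 3 consonants (> 2) → illicit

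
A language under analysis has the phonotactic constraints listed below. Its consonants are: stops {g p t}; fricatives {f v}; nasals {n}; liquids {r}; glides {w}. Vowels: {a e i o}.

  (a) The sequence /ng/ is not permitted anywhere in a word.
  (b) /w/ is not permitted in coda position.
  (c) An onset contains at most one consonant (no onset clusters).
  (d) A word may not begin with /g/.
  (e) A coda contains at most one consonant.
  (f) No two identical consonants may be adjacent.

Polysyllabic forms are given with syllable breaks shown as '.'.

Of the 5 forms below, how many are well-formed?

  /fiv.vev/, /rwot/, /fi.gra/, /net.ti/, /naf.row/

/fiv.vev/ — violates constraint (f): adjacent identical consonants /vv/ → ill-formed
/rwot/ — violates constraint (c): syllable 1 onset /rw/ has 2 consonants (> 1) → ill-formed
/fi.gra/ — violates constraint (c): syllable 2 onset /gr/ has 2 consonants (> 1) → ill-formed
/net.ti/ — violates constraint (f): adjacent identical consonants /tt/ → ill-formed
/naf.row/ — violates constraint (b): syllable 2 coda contains /w/ → ill-formed
No form is well-formed → 0.

0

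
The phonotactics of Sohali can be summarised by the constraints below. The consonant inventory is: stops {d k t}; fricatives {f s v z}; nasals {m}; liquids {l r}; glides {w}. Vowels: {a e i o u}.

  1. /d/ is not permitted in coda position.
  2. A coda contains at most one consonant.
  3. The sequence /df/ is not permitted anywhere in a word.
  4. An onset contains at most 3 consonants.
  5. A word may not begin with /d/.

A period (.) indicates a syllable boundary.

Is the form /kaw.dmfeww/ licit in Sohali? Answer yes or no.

no

/kaw.dmfeww/ — violates constraint 2: syllable 2 coda /ww/ has 2 consonants (> 1) → illicit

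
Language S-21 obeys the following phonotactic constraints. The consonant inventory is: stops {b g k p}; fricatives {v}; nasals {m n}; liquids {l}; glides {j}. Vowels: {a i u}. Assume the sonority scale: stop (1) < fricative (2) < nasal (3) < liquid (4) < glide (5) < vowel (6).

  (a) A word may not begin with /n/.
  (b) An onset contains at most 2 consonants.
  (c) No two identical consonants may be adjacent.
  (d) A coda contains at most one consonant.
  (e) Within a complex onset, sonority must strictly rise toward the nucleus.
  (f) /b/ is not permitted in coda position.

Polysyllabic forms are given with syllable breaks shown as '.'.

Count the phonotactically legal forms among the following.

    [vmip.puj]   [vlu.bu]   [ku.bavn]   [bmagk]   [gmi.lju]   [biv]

[vmip.puj] — violates constraint (c): adjacent identical consonants /pp/ → phonotactically illegal
[vlu.bu] — σ1 onset /vl/ (2→4 rises), coda /∅/ ok; σ2 onset /b/, coda /∅/ ok → phonotactically legal
[ku.bavn] — violates constraint (d): syllable 2 coda /vn/ has 2 consonants (> 1) → phonotactically illegal
[bmagk] — violates constraint (d): syllable 1 coda /gk/ has 2 consonants (> 1) → phonotactically illegal
[gmi.lju] — σ1 onset /gm/ (1→3 rises), coda /∅/ ok; σ2 onset /lj/ (4→5 rises), coda /∅/ ok → phonotactically legal
[biv] — σ1 onset /b/, coda /v/ ok → phonotactically legal
Phonotactically legal: [vlu.bu], [gmi.lju], [biv] → 3.

3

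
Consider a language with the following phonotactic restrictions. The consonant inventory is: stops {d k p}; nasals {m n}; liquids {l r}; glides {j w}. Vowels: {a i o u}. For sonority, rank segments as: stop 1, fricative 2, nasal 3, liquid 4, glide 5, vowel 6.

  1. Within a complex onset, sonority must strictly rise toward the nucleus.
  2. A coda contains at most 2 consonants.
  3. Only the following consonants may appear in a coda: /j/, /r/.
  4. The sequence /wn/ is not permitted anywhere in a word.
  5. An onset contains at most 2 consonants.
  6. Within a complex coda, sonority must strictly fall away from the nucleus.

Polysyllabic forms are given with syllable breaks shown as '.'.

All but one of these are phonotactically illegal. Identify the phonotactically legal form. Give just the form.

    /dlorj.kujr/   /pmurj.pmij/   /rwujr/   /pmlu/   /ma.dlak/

/rwujr/

/dlorj.kujr/ — violates constraint 6: syllable 1 coda /rj/: /r/ (liquid, 4) → /j/ (glide, 5) does not fall → phonotactically illegal
/pmurj.pmij/ — violates constraint 6: syllable 1 coda /rj/: /r/ (liquid, 4) → /j/ (glide, 5) does not fall → phonotactically illegal
/rwujr/ — σ1 onset /rw/ (4→5 rises), coda /jr/ (5→4 falls) ok → phonotactically legal
/pmlu/ — violates constraint 5: syllable 1 onset /pml/ has 3 consonants (> 2) → phonotactically illegal
/ma.dlak/ — violates constraint 3: syllable 2 coda contains /k/, which is not a licensed coda consonant → phonotactically illegal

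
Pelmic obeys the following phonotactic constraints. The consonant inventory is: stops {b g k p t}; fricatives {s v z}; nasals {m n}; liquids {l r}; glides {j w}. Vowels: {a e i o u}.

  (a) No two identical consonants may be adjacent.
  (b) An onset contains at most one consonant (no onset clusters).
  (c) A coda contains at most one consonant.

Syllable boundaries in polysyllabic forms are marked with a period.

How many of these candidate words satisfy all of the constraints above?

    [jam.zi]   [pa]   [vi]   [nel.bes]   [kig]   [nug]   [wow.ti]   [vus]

8

[jam.zi] — σ1 onset /j/, coda /m/ ok; σ2 onset /z/, coda /∅/ ok → well-formed
[pa] — σ1 onset /p/, coda /∅/ ok → well-formed
[vi] — σ1 onset /v/, coda /∅/ ok → well-formed
[nel.bes] — σ1 onset /n/, coda /l/ ok; σ2 onset /b/, coda /s/ ok → well-formed
[kig] — σ1 onset /k/, coda /g/ ok → well-formed
[nug] — σ1 onset /n/, coda /g/ ok → well-formed
[wow.ti] — σ1 onset /w/, coda /w/ ok; σ2 onset /t/, coda /∅/ ok → well-formed
[vus] — σ1 onset /v/, coda /s/ ok → well-formed
Well-formed: [jam.zi], [pa], [vi], [nel.bes], [kig], [nug], [wow.ti], [vus] → 8.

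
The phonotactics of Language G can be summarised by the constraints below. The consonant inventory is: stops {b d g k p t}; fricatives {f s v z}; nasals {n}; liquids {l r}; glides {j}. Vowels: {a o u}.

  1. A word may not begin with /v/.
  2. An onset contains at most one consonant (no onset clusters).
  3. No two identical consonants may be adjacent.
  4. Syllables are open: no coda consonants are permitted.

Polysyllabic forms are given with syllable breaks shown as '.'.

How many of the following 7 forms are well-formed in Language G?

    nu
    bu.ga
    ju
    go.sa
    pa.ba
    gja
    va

5

nu — σ1 onset /n/, coda /∅/ ok → well-formed
bu.ga — σ1 onset /b/, coda /∅/ ok; σ2 onset /g/, coda /∅/ ok → well-formed
ju — σ1 onset /j/, coda /∅/ ok → well-formed
go.sa — σ1 onset /g/, coda /∅/ ok; σ2 onset /s/, coda /∅/ ok → well-formed
pa.ba — σ1 onset /p/, coda /∅/ ok; σ2 onset /b/, coda /∅/ ok → well-formed
gja — violates constraint 2: syllable 1 onset /gj/ has 2 consonants (> 1) → ill-formed
va — violates constraint 1: word begins with /v/ → ill-formed
Well-formed: nu, bu.ga, ju, go.sa, pa.ba → 5.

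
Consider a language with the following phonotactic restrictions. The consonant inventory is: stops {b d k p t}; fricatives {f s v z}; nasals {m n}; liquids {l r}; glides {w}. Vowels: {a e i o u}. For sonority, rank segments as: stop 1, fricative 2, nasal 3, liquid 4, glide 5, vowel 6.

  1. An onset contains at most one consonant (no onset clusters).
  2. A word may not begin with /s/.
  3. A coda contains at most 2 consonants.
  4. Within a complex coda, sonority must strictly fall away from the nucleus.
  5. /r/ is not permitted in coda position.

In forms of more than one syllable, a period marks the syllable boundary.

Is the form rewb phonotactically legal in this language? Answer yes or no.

rewb — σ1 onset /r/, coda /wb/ (5→1 falls) ok → phonotactically legal

yes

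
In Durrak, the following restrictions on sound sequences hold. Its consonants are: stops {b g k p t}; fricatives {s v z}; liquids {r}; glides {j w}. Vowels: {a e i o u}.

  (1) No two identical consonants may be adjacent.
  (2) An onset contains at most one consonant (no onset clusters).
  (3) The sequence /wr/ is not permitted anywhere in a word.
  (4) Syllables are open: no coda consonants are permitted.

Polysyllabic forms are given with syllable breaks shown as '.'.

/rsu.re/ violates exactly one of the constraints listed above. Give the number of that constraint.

/rsu.re/: syllable 1 onset /rs/ has 2 consonants (> 1).
This is a violation of constraint 2: "An onset contains at most one consonant (no onset clusters)."
The remaining constraints (1, 3, 4) are satisfied.

2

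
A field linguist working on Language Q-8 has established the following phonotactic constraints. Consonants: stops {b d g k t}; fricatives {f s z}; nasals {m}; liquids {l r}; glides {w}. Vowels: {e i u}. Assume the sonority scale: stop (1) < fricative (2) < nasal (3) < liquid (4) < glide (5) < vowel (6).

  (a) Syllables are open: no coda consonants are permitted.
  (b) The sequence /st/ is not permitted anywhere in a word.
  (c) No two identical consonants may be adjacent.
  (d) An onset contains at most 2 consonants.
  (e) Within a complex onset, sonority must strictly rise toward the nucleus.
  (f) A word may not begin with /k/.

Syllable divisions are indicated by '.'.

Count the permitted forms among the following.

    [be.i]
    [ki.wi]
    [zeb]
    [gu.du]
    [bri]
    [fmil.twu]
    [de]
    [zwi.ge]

[be.i] — σ1 onset /b/, coda /∅/ ok; σ2 onset /∅/, coda /∅/ ok → permitted
[ki.wi] — violates constraint (f): word begins with /k/ → not permitted
[zeb] — violates constraint (a): syllable 1 coda /b/ has 1 consonant (> 0) → not permitted
[gu.du] — σ1 onset /g/, coda /∅/ ok; σ2 onset /d/, coda /∅/ ok → permitted
[bri] — σ1 onset /br/ (1→4 rises), coda /∅/ ok → permitted
[fmil.twu] — violates constraint (a): syllable 1 coda /l/ has 1 consonant (> 0) → not permitted
[de] — σ1 onset /d/, coda /∅/ ok → permitted
[zwi.ge] — σ1 onset /zw/ (2→5 rises), coda /∅/ ok; σ2 onset /g/, coda /∅/ ok → permitted
Permitted: [be.i], [gu.du], [bri], [de], [zwi.ge] → 5.

5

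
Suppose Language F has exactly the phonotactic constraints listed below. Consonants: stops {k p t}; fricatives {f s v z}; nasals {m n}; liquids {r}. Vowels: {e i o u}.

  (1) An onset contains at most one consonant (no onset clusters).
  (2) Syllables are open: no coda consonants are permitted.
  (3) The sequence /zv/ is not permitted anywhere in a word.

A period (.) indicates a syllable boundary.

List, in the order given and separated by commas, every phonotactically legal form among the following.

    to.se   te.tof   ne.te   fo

to.se — σ1 onset /t/, coda /∅/ ok; σ2 onset /s/, coda /∅/ ok → phonotactically legal
te.tof — violates constraint 2: syllable 2 coda /f/ has 1 consonant (> 0) → phonotactically illegal
ne.te — σ1 onset /n/, coda /∅/ ok; σ2 onset /t/, coda /∅/ ok → phonotactically legal
fo — σ1 onset /f/, coda /∅/ ok → phonotactically legal

to.se, ne.te, fo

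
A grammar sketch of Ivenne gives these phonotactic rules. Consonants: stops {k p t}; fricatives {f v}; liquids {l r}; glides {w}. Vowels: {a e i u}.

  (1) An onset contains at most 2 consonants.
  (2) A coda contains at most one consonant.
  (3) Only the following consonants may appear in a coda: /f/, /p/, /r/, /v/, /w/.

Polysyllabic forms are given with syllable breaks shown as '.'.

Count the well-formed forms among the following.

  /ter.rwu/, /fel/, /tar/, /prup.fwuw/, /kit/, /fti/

4

/ter.rwu/ — σ1 onset /t/, coda /r/ ok; σ2 onset /rw/ (2C), coda /∅/ ok → well-formed
/fel/ — violates constraint 3: syllable 1 coda contains /l/, which is not a licensed coda consonant → ill-formed
/tar/ — σ1 onset /t/, coda /r/ ok → well-formed
/prup.fwuw/ — σ1 onset /pr/ (2C), coda /p/ ok; σ2 onset /fw/ (2C), coda /w/ ok → well-formed
/kit/ — violates constraint 3: syllable 1 coda contains /t/, which is not a licensed coda consonant → ill-formed
/fti/ — σ1 onset /ft/ (2C), coda /∅/ ok → well-formed
Well-formed: /ter.rwu/, /tar/, /prup.fwuw/, /fti/ → 4.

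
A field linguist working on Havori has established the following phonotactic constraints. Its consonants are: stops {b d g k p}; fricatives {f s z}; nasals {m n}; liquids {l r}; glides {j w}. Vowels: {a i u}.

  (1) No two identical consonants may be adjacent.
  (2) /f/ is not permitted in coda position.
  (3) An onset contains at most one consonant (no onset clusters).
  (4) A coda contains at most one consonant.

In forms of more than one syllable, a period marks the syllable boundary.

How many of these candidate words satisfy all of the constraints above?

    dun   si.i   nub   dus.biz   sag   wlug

5

dun — σ1 onset /d/, coda /n/ ok → licit
si.i — σ1 onset /s/, coda /∅/ ok; σ2 onset /∅/, coda /∅/ ok → licit
nub — σ1 onset /n/, coda /b/ ok → licit
dus.biz — σ1 onset /d/, coda /s/ ok; σ2 onset /b/, coda /z/ ok → licit
sag — σ1 onset /s/, coda /g/ ok → licit
wlug — violates constraint 3: syllable 1 onset /wl/ has 2 consonants (> 1) → illicit
Licit: dun, si.i, nub, dus.biz, sag → 5.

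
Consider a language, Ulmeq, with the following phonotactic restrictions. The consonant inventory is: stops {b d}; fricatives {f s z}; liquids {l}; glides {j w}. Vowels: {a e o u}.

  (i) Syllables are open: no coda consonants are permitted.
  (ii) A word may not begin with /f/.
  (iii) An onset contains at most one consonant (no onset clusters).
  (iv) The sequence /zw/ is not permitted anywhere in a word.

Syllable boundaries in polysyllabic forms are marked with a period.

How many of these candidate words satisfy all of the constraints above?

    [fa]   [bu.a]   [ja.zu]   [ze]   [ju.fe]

[fa] — violates constraint (ii): word begins with /f/ → illicit
[bu.a] — σ1 onset /b/, coda /∅/ ok; σ2 onset /∅/, coda /∅/ ok → licit
[ja.zu] — σ1 onset /j/, coda /∅/ ok; σ2 onset /z/, coda /∅/ ok → licit
[ze] — σ1 onset /z/, coda /∅/ ok → licit
[ju.fe] — σ1 onset /j/, coda /∅/ ok; σ2 onset /f/, coda /∅/ ok → licit
Licit: [bu.a], [ja.zu], [ze], [ju.fe] → 4.

4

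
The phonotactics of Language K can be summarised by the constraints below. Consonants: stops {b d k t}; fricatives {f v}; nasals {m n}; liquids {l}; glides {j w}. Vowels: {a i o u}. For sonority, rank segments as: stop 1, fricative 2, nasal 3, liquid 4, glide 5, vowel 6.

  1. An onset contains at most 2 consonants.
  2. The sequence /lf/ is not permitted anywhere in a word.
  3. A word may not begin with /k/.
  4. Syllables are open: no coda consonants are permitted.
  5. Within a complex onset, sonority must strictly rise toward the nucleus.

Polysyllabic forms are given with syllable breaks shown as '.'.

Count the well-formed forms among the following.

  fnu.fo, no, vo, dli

4

fnu.fo — σ1 onset /fn/ (2→3 rises), coda /∅/ ok; σ2 onset /f/, coda /∅/ ok → well-formed
no — σ1 onset /n/, coda /∅/ ok → well-formed
vo — σ1 onset /v/, coda /∅/ ok → well-formed
dli — σ1 onset /dl/ (1→4 rises), coda /∅/ ok → well-formed
Well-formed: fnu.fo, no, vo, dli → 4.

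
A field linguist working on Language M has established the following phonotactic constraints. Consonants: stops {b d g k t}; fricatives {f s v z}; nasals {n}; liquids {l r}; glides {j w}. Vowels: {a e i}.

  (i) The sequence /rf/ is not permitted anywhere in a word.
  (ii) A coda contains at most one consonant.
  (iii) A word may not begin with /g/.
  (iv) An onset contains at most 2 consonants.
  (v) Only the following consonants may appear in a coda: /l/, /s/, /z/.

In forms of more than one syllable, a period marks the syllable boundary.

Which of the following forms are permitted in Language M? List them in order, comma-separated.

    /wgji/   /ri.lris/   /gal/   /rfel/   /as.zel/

/ri.lris/, /as.zel/

/wgji/ — violates constraint (iv): syllable 1 onset /wgj/ has 3 consonants (> 2) → not permitted
/ri.lris/ — σ1 onset /r/, coda /∅/ ok; σ2 onset /lr/ (2C), coda /s/ ok → permitted
/gal/ — violates constraint (iii): word begins with /g/ → not permitted
/rfel/ — violates constraint (i): contains banned sequence /rf/ → not permitted
/as.zel/ — σ1 onset /∅/, coda /s/ ok; σ2 onset /z/, coda /l/ ok → permitted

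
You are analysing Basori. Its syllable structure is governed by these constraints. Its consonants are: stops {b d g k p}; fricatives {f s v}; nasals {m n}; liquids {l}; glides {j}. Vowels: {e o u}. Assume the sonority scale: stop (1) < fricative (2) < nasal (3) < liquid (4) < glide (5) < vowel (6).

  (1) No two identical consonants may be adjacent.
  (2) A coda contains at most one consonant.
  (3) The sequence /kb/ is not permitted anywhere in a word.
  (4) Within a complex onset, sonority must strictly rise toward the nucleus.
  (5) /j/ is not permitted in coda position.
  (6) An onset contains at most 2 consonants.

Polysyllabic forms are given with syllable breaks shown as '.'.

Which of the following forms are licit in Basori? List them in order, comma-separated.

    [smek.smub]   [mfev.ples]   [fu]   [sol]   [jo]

[smek.smub] — σ1 onset /sm/ (2→3 rises), coda /k/ ok; σ2 onset /sm/ (2→3 rises), coda /b/ ok → licit
[mfev.ples] — violates constraint 4: syllable 1 onset /mf/: /m/ (nasal, 3) → /f/ (fricative, 2) does not rise → illicit
[fu] — σ1 onset /f/, coda /∅/ ok → licit
[sol] — σ1 onset /s/, coda /l/ ok → licit
[jo] — σ1 onset /j/, coda /∅/ ok → licit

[smek.smub], [fu], [sol], [jo]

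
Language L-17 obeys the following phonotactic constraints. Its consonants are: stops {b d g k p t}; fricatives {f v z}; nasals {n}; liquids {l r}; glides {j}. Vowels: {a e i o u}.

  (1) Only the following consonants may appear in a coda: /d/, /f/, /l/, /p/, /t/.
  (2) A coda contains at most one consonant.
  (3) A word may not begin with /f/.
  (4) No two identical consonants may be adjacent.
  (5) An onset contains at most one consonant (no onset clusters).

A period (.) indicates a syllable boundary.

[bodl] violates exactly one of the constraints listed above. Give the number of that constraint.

[bodl]: syllable 1 coda /dl/ has 2 consonants (> 1).
This is a violation of constraint 2: "A coda contains at most one consonant."
The remaining constraints (1, 3, 4, 5) are satisfied.

2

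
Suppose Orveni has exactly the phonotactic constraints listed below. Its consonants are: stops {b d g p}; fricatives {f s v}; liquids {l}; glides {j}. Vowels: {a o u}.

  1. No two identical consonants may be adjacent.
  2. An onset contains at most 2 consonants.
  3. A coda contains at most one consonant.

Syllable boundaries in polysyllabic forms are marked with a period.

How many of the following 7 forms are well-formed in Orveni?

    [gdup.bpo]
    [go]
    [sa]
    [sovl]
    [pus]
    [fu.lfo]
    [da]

[gdup.bpo] — σ1 onset /gd/ (2C), coda /p/ ok; σ2 onset /bp/ (2C), coda /∅/ ok → well-formed
[go] — σ1 onset /g/, coda /∅/ ok → well-formed
[sa] — σ1 onset /s/, coda /∅/ ok → well-formed
[sovl] — violates constraint 3: syllable 1 coda /vl/ has 2 consonants (> 1) → ill-formed
[pus] — σ1 onset /p/, coda /s/ ok → well-formed
[fu.lfo] — σ1 onset /f/, coda /∅/ ok; σ2 onset /lf/ (2C), coda /∅/ ok → well-formed
[da] — σ1 onset /d/, coda /∅/ ok → well-formed
Well-formed: [gdup.bpo], [go], [sa], [pus], [fu.lfo], [da] → 6.

6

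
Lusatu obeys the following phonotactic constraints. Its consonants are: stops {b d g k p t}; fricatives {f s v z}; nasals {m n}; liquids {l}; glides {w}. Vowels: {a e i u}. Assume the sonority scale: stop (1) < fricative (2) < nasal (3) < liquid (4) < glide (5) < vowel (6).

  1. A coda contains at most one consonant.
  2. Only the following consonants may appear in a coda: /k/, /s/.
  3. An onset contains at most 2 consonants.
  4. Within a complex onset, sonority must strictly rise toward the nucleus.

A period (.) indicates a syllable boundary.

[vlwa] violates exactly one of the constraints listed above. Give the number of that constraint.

[vlwa]: syllable 1 onset /vlw/ has 3 consonants (> 2).
This is a violation of constraint 3: "An onset contains at most 2 consonants."
The remaining constraints (1, 2, 4) are satisfied.

3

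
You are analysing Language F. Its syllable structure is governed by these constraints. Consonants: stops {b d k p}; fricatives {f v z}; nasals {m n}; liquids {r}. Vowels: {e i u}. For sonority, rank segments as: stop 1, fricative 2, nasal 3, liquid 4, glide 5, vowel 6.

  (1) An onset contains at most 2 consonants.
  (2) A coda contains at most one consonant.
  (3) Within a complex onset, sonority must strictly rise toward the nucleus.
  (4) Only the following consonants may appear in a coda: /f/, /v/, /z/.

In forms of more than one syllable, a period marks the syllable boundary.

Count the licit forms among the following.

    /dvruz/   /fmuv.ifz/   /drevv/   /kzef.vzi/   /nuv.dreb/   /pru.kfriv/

/dvruz/ — violates constraint 1: syllable 1 onset /dvr/ has 3 consonants (> 2) → illicit
/fmuv.ifz/ — violates constraint 2: syllable 2 coda /fz/ has 2 consonants (> 1) → illicit
/drevv/ — violates constraint 2: syllable 1 coda /vv/ has 2 consonants (> 1) → illicit
/kzef.vzi/ — violates constraint 3: syllable 2 onset /vz/: /v/ (fricative, 2) → /z/ (fricative, 2) does not rise → illicit
/nuv.dreb/ — violates constraint 4: syllable 2 coda contains /b/, which is not a licensed coda consonant → illicit
/pru.kfriv/ — violates constraint 1: syllable 2 onset /kfr/ has 3 consonants (> 2) → illicit
No form is licit → 0.

0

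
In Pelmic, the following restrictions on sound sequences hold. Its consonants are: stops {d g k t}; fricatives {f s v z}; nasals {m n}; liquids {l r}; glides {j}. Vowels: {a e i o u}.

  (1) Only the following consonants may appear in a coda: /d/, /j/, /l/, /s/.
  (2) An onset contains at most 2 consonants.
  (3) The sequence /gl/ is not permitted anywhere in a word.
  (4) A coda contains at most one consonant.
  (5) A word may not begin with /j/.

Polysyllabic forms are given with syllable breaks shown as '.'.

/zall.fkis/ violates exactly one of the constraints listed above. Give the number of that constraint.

/zall.fkis/: syllable 1 coda /ll/ has 2 consonants (> 1).
This is a violation of constraint 4: "A coda contains at most one consonant."
The remaining constraints (1, 2, 3, 5) are satisfied.

4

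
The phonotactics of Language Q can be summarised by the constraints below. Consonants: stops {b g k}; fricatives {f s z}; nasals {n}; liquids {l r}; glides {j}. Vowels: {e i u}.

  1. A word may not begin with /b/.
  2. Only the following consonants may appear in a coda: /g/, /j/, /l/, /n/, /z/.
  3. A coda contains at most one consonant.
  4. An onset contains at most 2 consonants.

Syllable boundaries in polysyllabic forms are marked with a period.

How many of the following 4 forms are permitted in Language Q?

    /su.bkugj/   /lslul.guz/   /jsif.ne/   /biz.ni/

/su.bkugj/ — violates constraint 3: syllable 2 coda /gj/ has 2 consonants (> 1) → not permitted
/lslul.guz/ — violates constraint 4: syllable 1 onset /lsl/ has 3 consonants (> 2) → not permitted
/jsif.ne/ — violates constraint 2: syllable 1 coda contains /f/, which is not a licensed coda consonant → not permitted
/biz.ni/ — violates constraint 1: word begins with /b/ → not permitted
No form is permitted → 0.

0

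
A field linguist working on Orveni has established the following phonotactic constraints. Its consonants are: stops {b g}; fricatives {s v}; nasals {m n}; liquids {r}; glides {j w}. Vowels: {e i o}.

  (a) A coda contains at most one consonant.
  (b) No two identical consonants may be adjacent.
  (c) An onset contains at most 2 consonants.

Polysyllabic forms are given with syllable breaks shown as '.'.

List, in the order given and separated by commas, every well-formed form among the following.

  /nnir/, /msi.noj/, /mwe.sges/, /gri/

/nnir/ — violates constraint (b): adjacent identical consonants /nn/ → ill-formed
/msi.noj/ — σ1 onset /ms/ (2C), coda /∅/ ok; σ2 onset /n/, coda /j/ ok → well-formed
/mwe.sges/ — σ1 onset /mw/ (2C), coda /∅/ ok; σ2 onset /sg/ (2C), coda /s/ ok → well-formed
/gri/ — σ1 onset /gr/ (2C), coda /∅/ ok → well-formed

/msi.noj/, /mwe.sges/, /gri/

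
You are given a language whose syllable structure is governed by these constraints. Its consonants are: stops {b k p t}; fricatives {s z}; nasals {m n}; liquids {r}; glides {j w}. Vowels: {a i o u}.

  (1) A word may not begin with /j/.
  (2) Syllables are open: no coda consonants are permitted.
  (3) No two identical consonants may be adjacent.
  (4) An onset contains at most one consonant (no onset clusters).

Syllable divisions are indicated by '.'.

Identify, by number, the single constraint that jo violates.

1

jo: word begins with /j/.
This is a violation of constraint 1: "A word may not begin with /j/."
The remaining constraints (2, 3, 4) are satisfied.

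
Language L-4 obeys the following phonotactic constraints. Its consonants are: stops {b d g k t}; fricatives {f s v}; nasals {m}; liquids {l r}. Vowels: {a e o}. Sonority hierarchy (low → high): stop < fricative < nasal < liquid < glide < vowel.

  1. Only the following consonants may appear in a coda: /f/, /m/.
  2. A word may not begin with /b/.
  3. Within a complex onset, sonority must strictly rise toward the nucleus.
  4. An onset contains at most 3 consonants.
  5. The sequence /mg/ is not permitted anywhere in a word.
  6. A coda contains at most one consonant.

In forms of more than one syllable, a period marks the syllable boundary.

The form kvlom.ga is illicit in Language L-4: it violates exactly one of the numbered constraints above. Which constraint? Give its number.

kvlom.ga: contains banned sequence /mg/.
This is a violation of constraint 5: "The sequence /mg/ is not permitted anywhere in a word."
The remaining constraints (1, 2, 3, 4, 6) are satisfied.

5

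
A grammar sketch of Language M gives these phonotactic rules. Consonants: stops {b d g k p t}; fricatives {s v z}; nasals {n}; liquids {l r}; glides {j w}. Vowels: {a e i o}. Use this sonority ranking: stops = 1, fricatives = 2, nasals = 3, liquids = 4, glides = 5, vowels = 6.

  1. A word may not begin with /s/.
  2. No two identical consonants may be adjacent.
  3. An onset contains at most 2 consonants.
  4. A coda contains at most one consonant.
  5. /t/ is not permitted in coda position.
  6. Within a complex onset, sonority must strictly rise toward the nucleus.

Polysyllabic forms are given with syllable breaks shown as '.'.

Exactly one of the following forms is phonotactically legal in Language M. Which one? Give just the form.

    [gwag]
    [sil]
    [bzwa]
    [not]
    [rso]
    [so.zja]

[gwag] — σ1 onset /gw/ (1→5 rises), coda /g/ ok → phonotactically legal
[sil] — violates constraint 1: word begins with /s/ → phonotactically illegal
[bzwa] — violates constraint 3: syllable 1 onset /bzw/ has 3 consonants (> 2) → phonotactically illegal
[not] — violates constraint 5: syllable 1 coda contains /t/ → phonotactically illegal
[rso] — violates constraint 6: syllable 1 onset /rs/: /r/ (liquid, 4) → /s/ (fricative, 2) does not rise → phonotactically illegal
[so.zja] — violates constraint 1: word begins with /s/ → phonotactically illegal

[gwag]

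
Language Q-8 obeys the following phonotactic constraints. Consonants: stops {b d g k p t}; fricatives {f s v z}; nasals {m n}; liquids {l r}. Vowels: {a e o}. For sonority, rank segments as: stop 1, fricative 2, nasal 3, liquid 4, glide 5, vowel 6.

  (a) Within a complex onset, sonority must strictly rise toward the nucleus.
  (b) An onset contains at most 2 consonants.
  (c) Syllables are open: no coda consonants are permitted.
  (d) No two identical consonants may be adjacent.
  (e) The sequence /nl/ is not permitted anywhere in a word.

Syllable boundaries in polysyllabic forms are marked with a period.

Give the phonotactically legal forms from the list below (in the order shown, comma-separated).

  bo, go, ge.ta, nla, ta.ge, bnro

bo — σ1 onset /b/, coda /∅/ ok → phonotactically legal
go — σ1 onset /g/, coda /∅/ ok → phonotactically legal
ge.ta — σ1 onset /g/, coda /∅/ ok; σ2 onset /t/, coda /∅/ ok → phonotactically legal
nla — violates constraint (e): contains banned sequence /nl/ → phonotactically illegal
ta.ge — σ1 onset /t/, coda /∅/ ok; σ2 onset /g/, coda /∅/ ok → phonotactically legal
bnro — violates constraint (b): syllable 1 onset /bnr/ has 3 consonants (> 2) → phonotactically illegal

bo, go, ge.ta, ta.ge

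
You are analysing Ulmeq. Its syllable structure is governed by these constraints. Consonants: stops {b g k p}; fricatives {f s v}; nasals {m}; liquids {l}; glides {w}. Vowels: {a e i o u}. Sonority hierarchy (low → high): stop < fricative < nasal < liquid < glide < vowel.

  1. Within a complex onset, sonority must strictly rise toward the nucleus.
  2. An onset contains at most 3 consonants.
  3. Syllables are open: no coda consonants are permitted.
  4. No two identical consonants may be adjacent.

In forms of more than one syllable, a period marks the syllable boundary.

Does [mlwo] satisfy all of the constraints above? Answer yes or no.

yes

[mlwo] — σ1 onset /mlw/ (3→4→5 rises), coda /∅/ ok → permitted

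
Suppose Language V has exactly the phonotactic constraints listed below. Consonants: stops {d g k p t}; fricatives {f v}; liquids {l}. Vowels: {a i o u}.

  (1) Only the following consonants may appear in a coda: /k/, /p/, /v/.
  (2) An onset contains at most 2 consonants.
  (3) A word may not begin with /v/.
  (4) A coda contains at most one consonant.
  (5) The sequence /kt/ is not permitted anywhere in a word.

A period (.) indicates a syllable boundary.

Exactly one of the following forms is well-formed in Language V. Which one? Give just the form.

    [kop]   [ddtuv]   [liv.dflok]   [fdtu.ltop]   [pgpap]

[kop] — σ1 onset /k/, coda /p/ ok → well-formed
[ddtuv] — violates constraint 2: syllable 1 onset /ddt/ has 3 consonants (> 2) → ill-formed
[liv.dflok] — violates constraint 2: syllable 2 onset /dfl/ has 3 consonants (> 2) → ill-formed
[fdtu.ltop] — violates constraint 2: syllable 1 onset /fdt/ has 3 consonants (> 2) → ill-formed
[pgpap] — violates constraint 2: syllable 1 onset /pgp/ has 3 consonants (> 2) → ill-formed

[kop]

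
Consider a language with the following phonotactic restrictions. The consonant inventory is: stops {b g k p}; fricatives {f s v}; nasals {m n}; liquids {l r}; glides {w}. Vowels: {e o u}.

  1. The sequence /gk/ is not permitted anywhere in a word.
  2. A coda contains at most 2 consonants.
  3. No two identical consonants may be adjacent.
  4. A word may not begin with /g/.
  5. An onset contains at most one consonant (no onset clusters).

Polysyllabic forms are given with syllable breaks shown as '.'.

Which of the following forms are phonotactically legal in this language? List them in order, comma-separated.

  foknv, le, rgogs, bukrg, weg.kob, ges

le

foknv — violates constraint 2: syllable 1 coda /knv/ has 3 consonants (> 2) → phonotactically illegal
le — σ1 onset /l/, coda /∅/ ok → phonotactically legal
rgogs — violates constraint 5: syllable 1 onset /rg/ has 2 consonants (> 1) → phonotactically illegal
bukrg — violates constraint 2: syllable 1 coda /krg/ has 3 consonants (> 2) → phonotactically illegal
weg.kob — violates constraint 1: contains banned sequence /gk/ → phonotactically illegal
ges — violates constraint 4: word begins with /g/ → phonotactically illegal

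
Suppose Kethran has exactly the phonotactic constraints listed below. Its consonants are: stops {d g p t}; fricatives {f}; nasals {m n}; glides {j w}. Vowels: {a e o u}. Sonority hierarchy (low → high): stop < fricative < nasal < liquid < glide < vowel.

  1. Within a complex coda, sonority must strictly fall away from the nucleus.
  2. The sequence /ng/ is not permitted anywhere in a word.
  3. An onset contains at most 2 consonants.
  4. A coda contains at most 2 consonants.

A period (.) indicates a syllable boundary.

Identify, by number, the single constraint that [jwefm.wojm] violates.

1

[jwefm.wojm]: syllable 1 coda /fm/: /f/ (fricative, 2) → /m/ (nasal, 3) does not fall.
This is a violation of constraint 1: "Within a complex coda, sonority must strictly fall away from the nucleus."
The remaining constraints (2, 3, 4) are satisfied.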